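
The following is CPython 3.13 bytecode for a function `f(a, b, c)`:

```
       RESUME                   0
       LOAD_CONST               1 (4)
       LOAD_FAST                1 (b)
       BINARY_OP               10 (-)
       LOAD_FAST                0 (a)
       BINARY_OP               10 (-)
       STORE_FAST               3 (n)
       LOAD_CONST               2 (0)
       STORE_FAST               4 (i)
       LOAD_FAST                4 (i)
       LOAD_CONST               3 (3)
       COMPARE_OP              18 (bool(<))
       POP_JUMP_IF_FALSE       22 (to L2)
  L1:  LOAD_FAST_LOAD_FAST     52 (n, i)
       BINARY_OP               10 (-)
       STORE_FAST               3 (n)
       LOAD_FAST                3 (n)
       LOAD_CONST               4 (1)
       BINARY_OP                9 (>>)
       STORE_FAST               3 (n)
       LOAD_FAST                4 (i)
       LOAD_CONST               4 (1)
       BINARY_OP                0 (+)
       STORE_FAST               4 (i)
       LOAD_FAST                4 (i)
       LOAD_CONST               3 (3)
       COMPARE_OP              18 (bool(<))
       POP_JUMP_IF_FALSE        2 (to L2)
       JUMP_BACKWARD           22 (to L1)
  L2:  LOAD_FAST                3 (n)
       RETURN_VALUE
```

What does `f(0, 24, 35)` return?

LOAD_CONST → push 4. Stack: [4]
LOAD_FAST b → push 24. Stack: [4, 24]
BINARY_OP - → 4 - 24 = -20. Stack: [-20]
LOAD_FAST a → push 0. Stack: [-20, 0]
BINARY_OP - → -20 - 0 = -20. Stack: [-20]
STORE_FAST n → n=-20. Stack: []
LOAD_CONST → push 0. Stack: [0]
STORE_FAST i → i=0. Stack: []
LOAD_FAST i → push 0. Stack: [0]
LOAD_CONST → push 3. Stack: [0, 3]
COMPARE_OP bool(<) → 0 vs 3 = True. Stack: [True]
POP_JUMP_IF_FALSE → pop True; no jump. Stack: []
LOAD_FAST_LOAD_FAST n,i → push -20,0. Stack: [-20, 0]
BINARY_OP - → -20 - 0 = -20. Stack: [-20]
STORE_FAST n → n=-20. Stack: []
LOAD_FAST n → push -20. Stack: [-20]
LOAD_CONST → push 1. Stack: [-20, 1]
BINARY_OP >> → -20 >> 1 = -10. Stack: [-10]
STORE_FAST n → n=-10. Stack: []
LOAD_FAST i → push 0. Stack: [0]
LOAD_CONST → push 1. Stack: [0, 1]
BINARY_OP + → 0 + 1 = 1. Stack: [1]
STORE_FAST i → i=1. Stack: []
LOAD_FAST i → push 1. Stack: [1]
LOAD_CONST → push 3. Stack: [1, 3]
COMPARE_OP bool(<) → 1 vs 3 = True. Stack: [True]
POP_JUMP_IF_FALSE → pop True; no jump. Stack: []
LOAD_FAST_LOAD_FAST n,i → push -10,1. Stack: [-10, 1]
BINARY_OP - → -10 - 1 = -11. Stack: [-11]
STORE_FAST n → n=-11. Stack: []
LOAD_FAST n → push -11. Stack: [-11]
LOAD_CONST → push 1. Stack: [-11, 1]
BINARY_OP >> → -11 >> 1 = -6. Stack: [-6]
STORE_FAST n → n=-6. Stack: []
LOAD_FAST i → push 1. Stack: [1]
LOAD_CONST → push 1. Stack: [1, 1]
BINARY_OP + → 1 + 1 = 2. Stack: [2]
STORE_FAST i → i=2. Stack: []
LOAD_FAST i → push 2. Stack: [2]
LOAD_CONST → push 3. Stack: [2, 3]
COMPARE_OP bool(<) → 2 vs 3 = True. Stack: [True]
POP_JUMP_IF_FALSE → pop True; no jump. Stack: []
LOAD_FAST_LOAD_FAST n,i → push -6,2. Stack: [-6, 2]
BINARY_OP - → -6 - 2 = -8. Stack: [-8]
STORE_FAST n → n=-8. Stack: []
LOAD_FAST n → push -8. Stack: [-8]
LOAD_CONST → push 1. Stack: [-8, 1]
BINARY_OP >> → -8 >> 1 = -4. Stack: [-4]
STORE_FAST n → n=-4. Stack: []
LOAD_FAST i → push 2. Stack: [2]
LOAD_CONST → push 1. Stack: [2, 1]
BINARY_OP + → 2 + 1 = 3. Stack: [3]
STORE_FAST i → i=3. Stack: []
LOAD_FAST i → push 3. Stack: [3]
LOAD_CONST → push 3. Stack: [3, 3]
COMPARE_OP bool(<) → 3 vs 3 = False. Stack: [False]
POP_JUMP_IF_FALSE → pop False; jump. Stack: []
LOAD_FAST n → push -4. Stack: [-4]
RETURN_VALUE → return -4.

-4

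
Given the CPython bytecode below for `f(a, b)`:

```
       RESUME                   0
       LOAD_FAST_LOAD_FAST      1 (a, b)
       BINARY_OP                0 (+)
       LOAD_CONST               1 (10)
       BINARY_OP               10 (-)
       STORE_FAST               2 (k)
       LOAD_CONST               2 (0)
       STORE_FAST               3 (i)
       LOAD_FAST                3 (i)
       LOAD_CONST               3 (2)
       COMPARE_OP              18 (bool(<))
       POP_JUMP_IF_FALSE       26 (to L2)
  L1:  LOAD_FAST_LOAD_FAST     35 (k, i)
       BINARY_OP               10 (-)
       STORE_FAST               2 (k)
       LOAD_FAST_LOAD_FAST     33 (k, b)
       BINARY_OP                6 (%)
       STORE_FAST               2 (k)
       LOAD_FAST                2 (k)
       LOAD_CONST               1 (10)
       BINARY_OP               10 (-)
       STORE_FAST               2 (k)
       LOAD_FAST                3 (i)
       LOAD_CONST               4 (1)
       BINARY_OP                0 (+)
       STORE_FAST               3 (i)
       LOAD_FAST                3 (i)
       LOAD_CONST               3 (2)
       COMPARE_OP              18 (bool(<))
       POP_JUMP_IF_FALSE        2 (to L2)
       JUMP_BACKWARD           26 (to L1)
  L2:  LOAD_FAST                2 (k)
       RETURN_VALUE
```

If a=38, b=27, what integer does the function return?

7

LOAD_FAST_LOAD_FAST a,b → push 38,27. Stack: [38, 27]
BINARY_OP + → 38 + 27 = 65. Stack: [65]
LOAD_CONST → push 10. Stack: [65, 10]
BINARY_OP - → 65 - 10 = 55. Stack: [55]
STORE_FAST k → k=55. Stack: []
LOAD_CONST → push 0. Stack: [0]
STORE_FAST i → i=0. Stack: []
LOAD_FAST i → push 0. Stack: [0]
LOAD_CONST → push 2. Stack: [0, 2]
COMPARE_OP bool(<) → 0 vs 2 = True. Stack: [True]
POP_JUMP_IF_FALSE → pop True; no jump. Stack: []
LOAD_FAST_LOAD_FAST k,i → push 55,0. Stack: [55, 0]
BINARY_OP - → 55 - 0 = 55. Stack: [55]
STORE_FAST k → k=55. Stack: []
LOAD_FAST_LOAD_FAST k,b → push 55,27. Stack: [55, 27]
BINARY_OP % → 55 % 27 = 1. Stack: [1]
STORE_FAST k → k=1. Stack: []
LOAD_FAST k → push 1. Stack: [1]
LOAD_CONST → push 10. Stack: [1, 10]
BINARY_OP - → 1 - 10 = -9. Stack: [-9]
STORE_FAST k → k=-9. Stack: []
LOAD_FAST i → push 0. Stack: [0]
LOAD_CONST → push 1. Stack: [0, 1]
BINARY_OP + → 0 + 1 = 1. Stack: [1]
STORE_FAST i → i=1. Stack: []
LOAD_FAST i → push 1. Stack: [1]
LOAD_CONST → push 2. Stack: [1, 2]
COMPARE_OP bool(<) → 1 vs 2 = True. Stack: [True]
POP_JUMP_IF_FALSE → pop True; no jump. Stack: []
LOAD_FAST_LOAD_FAST k,i → push -9,1. Stack: [-9, 1]
BINARY_OP - → -9 - 1 = -10. Stack: [-10]
STORE_FAST k → k=-10. Stack: []
LOAD_FAST_LOAD_FAST k,b → push -10,27. Stack: [-10, 27]
BINARY_OP % → -10 % 27 = 17. Stack: [17]
STORE_FAST k → k=17. Stack: []
LOAD_FAST k → push 17. Stack: [17]
LOAD_CONST → push 10. Stack: [17, 10]
BINARY_OP - → 17 - 10 = 7. Stack: [7]
STORE_FAST k → k=7. Stack: []
LOAD_FAST i → push 1. Stack: [1]
LOAD_CONST → push 1. Stack: [1, 1]
BINARY_OP + → 1 + 1 = 2. Stack: [2]
STORE_FAST i → i=2. Stack: []
LOAD_FAST i → push 2. Stack: [2]
LOAD_CONST → push 2. Stack: [2, 2]
COMPARE_OP bool(<) → 2 vs 2 = False. Stack: [False]
POP_JUMP_IF_FALSE → pop False; jump. Stack: []
LOAD_FAST k → push 7. Stack: [7]
RETURN_VALUE → return 7.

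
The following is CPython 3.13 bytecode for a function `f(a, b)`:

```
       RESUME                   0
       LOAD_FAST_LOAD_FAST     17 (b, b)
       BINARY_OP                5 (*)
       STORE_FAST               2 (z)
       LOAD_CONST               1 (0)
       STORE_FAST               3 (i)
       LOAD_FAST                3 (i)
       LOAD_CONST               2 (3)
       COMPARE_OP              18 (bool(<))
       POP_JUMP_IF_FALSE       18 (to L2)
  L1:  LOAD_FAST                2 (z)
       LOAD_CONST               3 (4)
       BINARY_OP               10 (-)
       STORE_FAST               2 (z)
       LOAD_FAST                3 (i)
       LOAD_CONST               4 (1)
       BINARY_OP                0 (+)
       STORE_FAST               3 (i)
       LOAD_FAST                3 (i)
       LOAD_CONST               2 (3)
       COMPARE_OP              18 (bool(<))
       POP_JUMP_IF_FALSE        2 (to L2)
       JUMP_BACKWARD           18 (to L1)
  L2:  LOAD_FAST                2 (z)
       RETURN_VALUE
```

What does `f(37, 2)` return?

LOAD_FAST_LOAD_FAST b,b → push 2,2. Stack: [2, 2]
BINARY_OP * → 2 * 2 = 4. Stack: [4]
STORE_FAST z → z=4. Stack: []
LOAD_CONST → push 0. Stack: [0]
STORE_FAST i → i=0. Stack: []
LOAD_FAST i → push 0. Stack: [0]
LOAD_CONST → push 3. Stack: [0, 3]
COMPARE_OP bool(<) → 0 vs 3 = True. Stack: [True]
POP_JUMP_IF_FALSE → pop True; no jump. Stack: []
LOAD_FAST z → push 4. Stack: [4]
LOAD_CONST → push 4. Stack: [4, 4]
BINARY_OP - → 4 - 4 = 0. Stack: [0]
STORE_FAST z → z=0. Stack: []
LOAD_FAST i → push 0. Stack: [0]
LOAD_CONST → push 1. Stack: [0, 1]
BINARY_OP + → 0 + 1 = 1. Stack: [1]
STORE_FAST i → i=1. Stack: []
LOAD_FAST i → push 1. Stack: [1]
LOAD_CONST → push 3. Stack: [1, 3]
COMPARE_OP bool(<) → 1 vs 3 = True. Stack: [True]
POP_JUMP_IF_FALSE → pop True; no jump. Stack: []
LOAD_FAST z → push 0. Stack: [0]
LOAD_CONST → push 4. Stack: [0, 4]
BINARY_OP - → 0 - 4 = -4. Stack: [-4]
STORE_FAST z → z=-4. Stack: []
LOAD_FAST i → push 1. Stack: [1]
LOAD_CONST → push 1. Stack: [1, 1]
BINARY_OP + → 1 + 1 = 2. Stack: [2]
STORE_FAST i → i=2. Stack: []
LOAD_FAST i → push 2. Stack: [2]
LOAD_CONST → push 3. Stack: [2, 3]
COMPARE_OP bool(<) → 2 vs 3 = True. Stack: [True]
POP_JUMP_IF_FALSE → pop True; no jump. Stack: []
LOAD_FAST z → push -4. Stack: [-4]
LOAD_CONST → push 4. Stack: [-4, 4]
BINARY_OP - → -4 - 4 = -8. Stack: [-8]
STORE_FAST z → z=-8. Stack: []
LOAD_FAST i → push 2. Stack: [2]
LOAD_CONST → push 1. Stack: [2, 1]
BINARY_OP + → 2 + 1 = 3. Stack: [3]
STORE_FAST i → i=3. Stack: []
LOAD_FAST i → push 3. Stack: [3]
LOAD_CONST → push 3. Stack: [3, 3]
COMPARE_OP bool(<) → 3 vs 3 = False. Stack: [False]
POP_JUMP_IF_FALSE → pop False; jump. Stack: []
LOAD_FAST z → push -8. Stack: [-8]
RETURN_VALUE → return -8.

-8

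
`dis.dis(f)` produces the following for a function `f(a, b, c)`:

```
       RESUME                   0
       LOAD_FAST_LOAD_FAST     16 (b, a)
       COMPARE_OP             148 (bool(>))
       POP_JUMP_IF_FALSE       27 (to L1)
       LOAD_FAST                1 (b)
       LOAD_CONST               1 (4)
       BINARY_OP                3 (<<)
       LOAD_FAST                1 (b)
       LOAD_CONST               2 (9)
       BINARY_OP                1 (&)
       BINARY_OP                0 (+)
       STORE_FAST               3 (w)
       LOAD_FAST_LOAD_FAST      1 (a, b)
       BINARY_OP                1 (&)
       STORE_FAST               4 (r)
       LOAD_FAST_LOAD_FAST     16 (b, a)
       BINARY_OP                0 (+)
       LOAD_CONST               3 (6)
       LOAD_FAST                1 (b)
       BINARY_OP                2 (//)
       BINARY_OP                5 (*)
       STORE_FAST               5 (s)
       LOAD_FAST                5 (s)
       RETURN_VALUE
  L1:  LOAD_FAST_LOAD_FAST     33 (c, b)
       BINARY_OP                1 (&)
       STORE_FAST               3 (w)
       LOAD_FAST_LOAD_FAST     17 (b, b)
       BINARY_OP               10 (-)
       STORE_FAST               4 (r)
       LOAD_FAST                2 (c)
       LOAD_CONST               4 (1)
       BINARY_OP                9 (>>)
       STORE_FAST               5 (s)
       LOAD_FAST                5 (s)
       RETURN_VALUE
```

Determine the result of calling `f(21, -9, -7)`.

LOAD_FAST_LOAD_FAST b,a → push -9,21. Stack: [-9, 21]
COMPARE_OP bool(>) → -9 vs 21 = False. Stack: [False]
POP_JUMP_IF_FALSE → pop False; jump. Stack: []
LOAD_FAST_LOAD_FAST c,b → push -7,-9. Stack: [-7, -9]
BINARY_OP & → -7 & -9 = -15. Stack: [-15]
STORE_FAST w → w=-15. Stack: []
LOAD_FAST_LOAD_FAST b,b → push -9,-9. Stack: [-9, -9]
BINARY_OP - → -9 - -9 = 0. Stack: [0]
STORE_FAST r → r=0. Stack: []
LOAD_FAST c → push -7. Stack: [-7]
LOAD_CONST → push 1. Stack: [-7, 1]
BINARY_OP >> → -7 >> 1 = -4. Stack: [-4]
STORE_FAST s → s=-4. Stack: []
LOAD_FAST s → push -4. Stack: [-4]
RETURN_VALUE → return -4.

-4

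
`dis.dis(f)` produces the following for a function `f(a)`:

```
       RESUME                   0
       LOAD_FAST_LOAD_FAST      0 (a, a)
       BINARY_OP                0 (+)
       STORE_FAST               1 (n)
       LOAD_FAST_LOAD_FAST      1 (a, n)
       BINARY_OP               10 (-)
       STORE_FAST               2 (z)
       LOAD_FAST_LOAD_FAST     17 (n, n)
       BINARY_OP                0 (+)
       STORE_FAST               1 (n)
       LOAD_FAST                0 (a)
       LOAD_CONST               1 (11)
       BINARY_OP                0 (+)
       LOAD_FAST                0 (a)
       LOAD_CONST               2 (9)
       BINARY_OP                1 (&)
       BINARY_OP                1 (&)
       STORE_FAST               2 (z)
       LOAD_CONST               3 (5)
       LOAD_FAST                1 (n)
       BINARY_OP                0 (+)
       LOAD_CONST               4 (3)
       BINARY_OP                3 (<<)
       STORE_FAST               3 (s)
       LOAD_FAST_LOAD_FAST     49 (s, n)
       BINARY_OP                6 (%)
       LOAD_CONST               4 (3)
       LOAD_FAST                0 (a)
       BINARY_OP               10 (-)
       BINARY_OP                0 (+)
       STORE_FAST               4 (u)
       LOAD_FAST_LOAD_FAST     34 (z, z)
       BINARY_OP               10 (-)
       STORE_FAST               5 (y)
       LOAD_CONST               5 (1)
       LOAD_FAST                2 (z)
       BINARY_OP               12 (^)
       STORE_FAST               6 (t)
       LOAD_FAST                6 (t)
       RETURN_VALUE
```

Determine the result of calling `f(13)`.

LOAD_FAST_LOAD_FAST a,a → push 13,13. Stack: [13, 13]
BINARY_OP + → 13 + 13 = 26. Stack: [26]
STORE_FAST n → n=26. Stack: []
LOAD_FAST_LOAD_FAST a,n → push 13,26. Stack: [13, 26]
BINARY_OP - → 13 - 26 = -13. Stack: [-13]
STORE_FAST z → z=-13. Stack: []
LOAD_FAST_LOAD_FAST n,n → push 26,26. Stack: [26, 26]
BINARY_OP + → 26 + 26 = 52. Stack: [52]
STORE_FAST n → n=52. Stack: []
LOAD_FAST a → push 13. Stack: [13]
LOAD_CONST → push 11. Stack: [13, 11]
BINARY_OP + → 13 + 11 = 24. Stack: [24]
LOAD_FAST a → push 13. Stack: [24, 13]
LOAD_CONST → push 9. Stack: [24, 13, 9]
BINARY_OP & → 13 & 9 = 9. Stack: [24, 9]
BINARY_OP & → 24 & 9 = 8. Stack: [8]
STORE_FAST z → z=8. Stack: []
LOAD_CONST → push 5. Stack: [5]
LOAD_FAST n → push 52. Stack: [5, 52]
BINARY_OP + → 5 + 52 = 57. Stack: [57]
LOAD_CONST → push 3. Stack: [57, 3]
BINARY_OP << → 57 << 3 = 456. Stack: [456]
STORE_FAST s → s=456. Stack: []
LOAD_FAST_LOAD_FAST s,n → push 456,52. Stack: [456, 52]
BINARY_OP % → 456 % 52 = 40. Stack: [40]
LOAD_CONST → push 3. Stack: [40, 3]
LOAD_FAST a → push 13. Stack: [40, 3, 13]
BINARY_OP - → 3 - 13 = -10. Stack: [40, -10]
BINARY_OP + → 40 + -10 = 30. Stack: [30]
STORE_FAST u → u=30. Stack: []
LOAD_FAST_LOAD_FAST z,z → push 8,8. Stack: [8, 8]
BINARY_OP - → 8 - 8 = 0. Stack: [0]
STORE_FAST y → y=0. Stack: []
LOAD_CONST → push 1. Stack: [1]
LOAD_FAST z → push 8. Stack: [1, 8]
BINARY_OP ^ → 1 ^ 8 = 9. Stack: [9]
STORE_FAST t → t=9. Stack: []
LOAD_FAST t → push 9. Stack: [9]
RETURN_VALUE → return 9.

9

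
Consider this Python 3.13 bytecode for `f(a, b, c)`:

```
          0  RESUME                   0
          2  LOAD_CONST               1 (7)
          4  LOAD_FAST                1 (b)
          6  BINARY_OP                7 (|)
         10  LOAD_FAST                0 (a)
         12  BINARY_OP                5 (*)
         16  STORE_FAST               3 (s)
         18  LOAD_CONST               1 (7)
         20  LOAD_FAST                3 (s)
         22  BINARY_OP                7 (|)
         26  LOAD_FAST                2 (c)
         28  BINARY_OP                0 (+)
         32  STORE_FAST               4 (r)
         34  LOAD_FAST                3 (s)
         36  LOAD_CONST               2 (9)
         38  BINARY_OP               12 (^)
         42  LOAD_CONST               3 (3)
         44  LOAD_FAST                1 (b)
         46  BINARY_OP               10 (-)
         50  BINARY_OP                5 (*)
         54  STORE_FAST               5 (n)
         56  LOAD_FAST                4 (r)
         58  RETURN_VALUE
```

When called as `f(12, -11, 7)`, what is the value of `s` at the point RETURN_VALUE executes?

LOAD_CONST → push 7. Stack: [7]
LOAD_FAST b → push -11. Stack: [7, -11]
BINARY_OP | → 7 | -11 = -9. Stack: [-9]
LOAD_FAST a → push 12. Stack: [-9, 12]
BINARY_OP * → -9 * 12 = -108. Stack: [-108]
STORE_FAST s → s=-108. Stack: []
LOAD_CONST → push 7. Stack: [7]
LOAD_FAST s → push -108. Stack: [7, -108]
BINARY_OP | → 7 | -108 = -105. Stack: [-105]
LOAD_FAST c → push 7. Stack: [-105, 7]
BINARY_OP + → -105 + 7 = -98. Stack: [-98]
STORE_FAST r → r=-98. Stack: []
LOAD_FAST s → push -108. Stack: [-108]
LOAD_CONST → push 9. Stack: [-108, 9]
BINARY_OP ^ → -108 ^ 9 = -99. Stack: [-99]
LOAD_CONST → push 3. Stack: [-99, 3]
LOAD_FAST b → push -11. Stack: [-99, 3, -11]
BINARY_OP - → 3 - -11 = 14. Stack: [-99, 14]
BINARY_OP * → -99 * 14 = -1386. Stack: [-1386]
STORE_FAST n → n=-1386. Stack: []
LOAD_FAST r → push -98. Stack: [-98]
RETURN_VALUE → return -98.

-108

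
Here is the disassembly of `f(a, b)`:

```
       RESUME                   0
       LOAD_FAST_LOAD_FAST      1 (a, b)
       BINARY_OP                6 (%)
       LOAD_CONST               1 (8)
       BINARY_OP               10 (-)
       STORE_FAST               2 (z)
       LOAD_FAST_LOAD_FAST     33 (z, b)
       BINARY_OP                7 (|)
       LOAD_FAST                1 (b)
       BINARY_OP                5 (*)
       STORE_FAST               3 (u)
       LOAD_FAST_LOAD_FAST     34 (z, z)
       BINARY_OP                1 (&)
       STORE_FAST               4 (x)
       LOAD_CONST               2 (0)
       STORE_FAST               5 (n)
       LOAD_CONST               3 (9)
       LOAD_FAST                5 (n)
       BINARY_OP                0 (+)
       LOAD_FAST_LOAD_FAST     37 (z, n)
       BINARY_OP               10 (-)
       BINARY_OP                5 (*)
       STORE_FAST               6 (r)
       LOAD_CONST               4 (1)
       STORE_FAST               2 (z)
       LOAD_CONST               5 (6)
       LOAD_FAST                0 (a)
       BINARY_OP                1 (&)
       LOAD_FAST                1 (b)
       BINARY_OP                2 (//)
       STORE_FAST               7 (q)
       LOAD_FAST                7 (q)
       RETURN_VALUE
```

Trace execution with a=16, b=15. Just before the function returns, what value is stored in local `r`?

LOAD_FAST_LOAD_FAST a,b → push 16,15. Stack: [16, 15]
BINARY_OP % → 16 % 15 = 1. Stack: [1]
LOAD_CONST → push 8. Stack: [1, 8]
BINARY_OP - → 1 - 8 = -7. Stack: [-7]
STORE_FAST z → z=-7. Stack: []
LOAD_FAST_LOAD_FAST z,b → push -7,15. Stack: [-7, 15]
BINARY_OP | → -7 | 15 = -1. Stack: [-1]
LOAD_FAST b → push 15. Stack: [-1, 15]
BINARY_OP * → -1 * 15 = -15. Stack: [-15]
STORE_FAST u → u=-15. Stack: []
LOAD_FAST_LOAD_FAST z,z → push -7,-7. Stack: [-7, -7]
BINARY_OP & → -7 & -7 = -7. Stack: [-7]
STORE_FAST x → x=-7. Stack: []
LOAD_CONST → push 0. Stack: [0]
STORE_FAST n → n=0. Stack: []
LOAD_CONST → push 9. Stack: [9]
LOAD_FAST n → push 0. Stack: [9, 0]
BINARY_OP + → 9 + 0 = 9. Stack: [9]
LOAD_FAST_LOAD_FAST z,n → push -7,0. Stack: [9, -7, 0]
BINARY_OP - → -7 - 0 = -7. Stack: [9, -7]
BINARY_OP * → 9 * -7 = -63. Stack: [-63]
STORE_FAST r → r=-63. Stack: []
LOAD_CONST → push 1. Stack: [1]
STORE_FAST z → z=1. Stack: []
LOAD_CONST → push 6. Stack: [6]
LOAD_FAST a → push 16. Stack: [6, 16]
BINARY_OP & → 6 & 16 = 0. Stack: [0]
LOAD_FAST b → push 15. Stack: [0, 15]
BINARY_OP // → 0 // 15 = 0. Stack: [0]
STORE_FAST q → q=0. Stack: []
LOAD_FAST q → push 0. Stack: [0]
RETURN_VALUE → return 0.

-63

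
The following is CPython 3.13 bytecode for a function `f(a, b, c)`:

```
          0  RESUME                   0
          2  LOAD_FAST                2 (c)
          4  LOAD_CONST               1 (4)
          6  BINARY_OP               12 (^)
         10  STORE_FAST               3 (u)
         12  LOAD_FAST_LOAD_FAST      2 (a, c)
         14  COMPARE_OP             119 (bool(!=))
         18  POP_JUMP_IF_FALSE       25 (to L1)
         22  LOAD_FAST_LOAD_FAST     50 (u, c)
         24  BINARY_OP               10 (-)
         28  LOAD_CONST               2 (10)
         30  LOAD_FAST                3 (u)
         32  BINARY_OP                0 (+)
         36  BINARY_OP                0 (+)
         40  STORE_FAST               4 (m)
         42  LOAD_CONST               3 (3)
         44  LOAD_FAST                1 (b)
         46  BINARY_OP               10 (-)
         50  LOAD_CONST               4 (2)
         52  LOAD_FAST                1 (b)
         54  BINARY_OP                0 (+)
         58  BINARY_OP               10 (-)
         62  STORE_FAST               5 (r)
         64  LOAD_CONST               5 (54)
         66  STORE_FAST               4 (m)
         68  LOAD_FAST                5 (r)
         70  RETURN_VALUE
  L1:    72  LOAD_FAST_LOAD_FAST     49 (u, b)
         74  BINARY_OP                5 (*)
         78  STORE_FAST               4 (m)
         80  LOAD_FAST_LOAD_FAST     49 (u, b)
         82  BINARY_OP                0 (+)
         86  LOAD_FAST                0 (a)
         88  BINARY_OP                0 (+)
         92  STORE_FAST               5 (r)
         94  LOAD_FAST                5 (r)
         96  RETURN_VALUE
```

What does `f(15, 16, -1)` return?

-31

LOAD_FAST c → push -1. Stack: [-1]
LOAD_CONST → push 4. Stack: [-1, 4]
BINARY_OP ^ → -1 ^ 4 = -5. Stack: [-5]
STORE_FAST u → u=-5. Stack: []
LOAD_FAST_LOAD_FAST a,c → push 15,-1. Stack: [15, -1]
COMPARE_OP bool(!=) → 15 vs -1 = True. Stack: [True]
POP_JUMP_IF_FALSE → pop True; no jump. Stack: []
LOAD_FAST_LOAD_FAST u,c → push -5,-1. Stack: [-5, -1]
BINARY_OP - → -5 - -1 = -4. Stack: [-4]
LOAD_CONST → push 10. Stack: [-4, 10]
LOAD_FAST u → push -5. Stack: [-4, 10, -5]
BINARY_OP + → 10 + -5 = 5. Stack: [-4, 5]
BINARY_OP + → -4 + 5 = 1. Stack: [1]
STORE_FAST m → m=1. Stack: []
LOAD_CONST → push 3. Stack: [3]
LOAD_FAST b → push 16. Stack: [3, 16]
BINARY_OP - → 3 - 16 = -13. Stack: [-13]
LOAD_CONST → push 2. Stack: [-13, 2]
LOAD_FAST b → push 16. Stack: [-13, 2, 16]
BINARY_OP + → 2 + 16 = 18. Stack: [-13, 18]
BINARY_OP - → -13 - 18 = -31. Stack: [-31]
STORE_FAST r → r=-31. Stack: []
LOAD_CONST → push 54. Stack: [54]
STORE_FAST m → m=54. Stack: []
LOAD_FAST r → push -31. Stack: [-31]
RETURN_VALUE → return -31.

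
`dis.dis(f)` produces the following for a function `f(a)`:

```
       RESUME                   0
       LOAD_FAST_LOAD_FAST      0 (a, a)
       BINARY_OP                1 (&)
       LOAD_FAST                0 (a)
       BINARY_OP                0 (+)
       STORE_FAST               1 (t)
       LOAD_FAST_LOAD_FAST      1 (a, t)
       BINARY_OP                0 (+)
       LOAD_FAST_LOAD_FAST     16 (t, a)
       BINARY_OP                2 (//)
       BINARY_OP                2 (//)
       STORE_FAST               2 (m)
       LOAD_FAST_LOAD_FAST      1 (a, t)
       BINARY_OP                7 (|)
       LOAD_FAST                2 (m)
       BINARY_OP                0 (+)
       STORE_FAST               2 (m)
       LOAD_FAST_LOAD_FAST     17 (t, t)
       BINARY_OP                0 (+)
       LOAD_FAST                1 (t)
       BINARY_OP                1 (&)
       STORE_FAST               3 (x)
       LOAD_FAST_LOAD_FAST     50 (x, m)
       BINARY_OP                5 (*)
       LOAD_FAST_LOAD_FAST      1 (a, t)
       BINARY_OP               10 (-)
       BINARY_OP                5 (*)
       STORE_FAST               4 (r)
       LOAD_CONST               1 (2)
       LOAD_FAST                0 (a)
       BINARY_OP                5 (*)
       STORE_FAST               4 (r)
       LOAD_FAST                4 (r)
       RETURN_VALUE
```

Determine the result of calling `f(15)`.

30

LOAD_FAST_LOAD_FAST a,a → push 15,15. Stack: [15, 15]
BINARY_OP & → 15 & 15 = 15. Stack: [15]
LOAD_FAST a → push 15. Stack: [15, 15]
BINARY_OP + → 15 + 15 = 30. Stack: [30]
STORE_FAST t → t=30. Stack: []
LOAD_FAST_LOAD_FAST a,t → push 15,30. Stack: [15, 30]
BINARY_OP + → 15 + 30 = 45. Stack: [45]
LOAD_FAST_LOAD_FAST t,a → push 30,15. Stack: [45, 30, 15]
BINARY_OP // → 30 // 15 = 2. Stack: [45, 2]
BINARY_OP // → 45 // 2 = 22. Stack: [22]
STORE_FAST m → m=22. Stack: []
LOAD_FAST_LOAD_FAST a,t → push 15,30. Stack: [15, 30]
BINARY_OP | → 15 | 30 = 31. Stack: [31]
LOAD_FAST m → push 22. Stack: [31, 22]
BINARY_OP + → 31 + 22 = 53. Stack: [53]
STORE_FAST m → m=53. Stack: []
LOAD_FAST_LOAD_FAST t,t → push 30,30. Stack: [30, 30]
BINARY_OP + → 30 + 30 = 60. Stack: [60]
LOAD_FAST t → push 30. Stack: [60, 30]
BINARY_OP & → 60 & 30 = 28. Stack: [28]
STORE_FAST x → x=28. Stack: []
LOAD_FAST_LOAD_FAST x,m → push 28,53. Stack: [28, 53]
BINARY_OP * → 28 * 53 = 1484. Stack: [1484]
LOAD_FAST_LOAD_FAST a,t → push 15,30. Stack: [1484, 15, 30]
BINARY_OP - → 15 - 30 = -15. Stack: [1484, -15]
BINARY_OP * → 1484 * -15 = -22260. Stack: [-22260]
STORE_FAST r → r=-22260. Stack: []
LOAD_CONST → push 2. Stack: [2]
LOAD_FAST a → push 15. Stack: [2, 15]
BINARY_OP * → 2 * 15 = 30. Stack: [30]
STORE_FAST r → r=30. Stack: []
LOAD_FAST r → push 30. Stack: [30]
RETURN_VALUE → return 30.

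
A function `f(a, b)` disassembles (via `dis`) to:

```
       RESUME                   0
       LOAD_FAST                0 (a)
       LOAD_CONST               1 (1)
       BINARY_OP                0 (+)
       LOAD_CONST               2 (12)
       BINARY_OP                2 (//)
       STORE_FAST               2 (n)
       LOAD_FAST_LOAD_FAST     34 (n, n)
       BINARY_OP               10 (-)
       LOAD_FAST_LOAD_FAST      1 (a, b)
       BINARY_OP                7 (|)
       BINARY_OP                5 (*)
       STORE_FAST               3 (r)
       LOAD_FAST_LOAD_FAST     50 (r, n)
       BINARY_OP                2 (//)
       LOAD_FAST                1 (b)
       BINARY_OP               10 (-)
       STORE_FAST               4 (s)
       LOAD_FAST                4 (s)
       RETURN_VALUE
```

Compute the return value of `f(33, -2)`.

2

LOAD_FAST a → push 33. Stack: [33]
LOAD_CONST → push 1. Stack: [33, 1]
BINARY_OP + → 33 + 1 = 34. Stack: [34]
LOAD_CONST → push 12. Stack: [34, 12]
BINARY_OP // → 34 // 12 = 2. Stack: [2]
STORE_FAST n → n=2. Stack: []
LOAD_FAST_LOAD_FAST n,n → push 2,2. Stack: [2, 2]
BINARY_OP - → 2 - 2 = 0. Stack: [0]
LOAD_FAST_LOAD_FAST a,b → push 33,-2. Stack: [0, 33, -2]
BINARY_OP | → 33 | -2 = -1. Stack: [0, -1]
BINARY_OP * → 0 * -1 = 0. Stack: [0]
STORE_FAST r → r=0. Stack: []
LOAD_FAST_LOAD_FAST r,n → push 0,2. Stack: [0, 2]
BINARY_OP // → 0 // 2 = 0. Stack: [0]
LOAD_FAST b → push -2. Stack: [0, -2]
BINARY_OP - → 0 - -2 = 2. Stack: [2]
STORE_FAST s → s=2. Stack: []
LOAD_FAST s → push 2. Stack: [2]
RETURN_VALUE → return 2.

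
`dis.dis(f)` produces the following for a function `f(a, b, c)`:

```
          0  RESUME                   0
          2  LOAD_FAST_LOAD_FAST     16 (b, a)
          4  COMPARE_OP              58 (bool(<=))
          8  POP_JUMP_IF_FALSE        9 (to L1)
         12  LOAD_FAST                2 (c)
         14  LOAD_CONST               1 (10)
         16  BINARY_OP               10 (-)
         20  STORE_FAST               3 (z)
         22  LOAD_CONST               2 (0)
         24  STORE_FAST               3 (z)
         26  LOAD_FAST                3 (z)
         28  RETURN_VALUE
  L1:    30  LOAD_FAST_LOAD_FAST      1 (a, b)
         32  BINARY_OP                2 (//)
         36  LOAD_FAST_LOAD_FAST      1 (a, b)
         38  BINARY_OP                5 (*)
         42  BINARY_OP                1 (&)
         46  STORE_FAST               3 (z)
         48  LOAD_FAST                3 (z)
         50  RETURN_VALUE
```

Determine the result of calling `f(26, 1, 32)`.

LOAD_FAST_LOAD_FAST b,a → push 1,26. Stack: [1, 26]
COMPARE_OP bool(<=) → 1 vs 26 = True. Stack: [True]
POP_JUMP_IF_FALSE → pop True; no jump. Stack: []
LOAD_FAST c → push 32. Stack: [32]
LOAD_CONST → push 10. Stack: [32, 10]
BINARY_OP - → 32 - 10 = 22. Stack: [22]
STORE_FAST z → z=22. Stack: []
LOAD_CONST → push 0. Stack: [0]
STORE_FAST z → z=0. Stack: []
LOAD_FAST z → push 0. Stack: [0]
RETURN_VALUE → return 0.

0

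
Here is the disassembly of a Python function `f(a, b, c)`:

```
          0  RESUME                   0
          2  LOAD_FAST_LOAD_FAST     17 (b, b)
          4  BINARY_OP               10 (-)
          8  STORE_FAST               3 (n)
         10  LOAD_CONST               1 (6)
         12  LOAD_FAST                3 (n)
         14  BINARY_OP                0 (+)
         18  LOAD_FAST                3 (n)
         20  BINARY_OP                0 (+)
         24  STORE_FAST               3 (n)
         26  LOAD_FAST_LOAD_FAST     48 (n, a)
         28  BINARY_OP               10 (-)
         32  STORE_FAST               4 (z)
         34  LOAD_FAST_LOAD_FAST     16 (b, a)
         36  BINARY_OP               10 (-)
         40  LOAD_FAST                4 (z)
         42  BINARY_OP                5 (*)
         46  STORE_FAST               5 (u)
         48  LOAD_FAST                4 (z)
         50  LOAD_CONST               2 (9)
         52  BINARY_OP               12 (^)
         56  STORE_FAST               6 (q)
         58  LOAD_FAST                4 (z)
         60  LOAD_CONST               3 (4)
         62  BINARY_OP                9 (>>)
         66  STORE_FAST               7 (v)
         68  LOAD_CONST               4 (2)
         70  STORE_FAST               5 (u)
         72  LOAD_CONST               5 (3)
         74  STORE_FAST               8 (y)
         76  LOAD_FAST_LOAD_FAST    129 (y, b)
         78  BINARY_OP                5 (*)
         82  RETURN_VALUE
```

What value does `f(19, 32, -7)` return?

LOAD_FAST_LOAD_FAST b,b → push 32,32. Stack: [32, 32]
BINARY_OP - → 32 - 32 = 0. Stack: [0]
STORE_FAST n → n=0. Stack: []
LOAD_CONST → push 6. Stack: [6]
LOAD_FAST n → push 0. Stack: [6, 0]
BINARY_OP + → 6 + 0 = 6. Stack: [6]
LOAD_FAST n → push 0. Stack: [6, 0]
BINARY_OP + → 6 + 0 = 6. Stack: [6]
STORE_FAST n → n=6. Stack: []
LOAD_FAST_LOAD_FAST n,a → push 6,19. Stack: [6, 19]
BINARY_OP - → 6 - 19 = -13. Stack: [-13]
STORE_FAST z → z=-13. Stack: []
LOAD_FAST_LOAD_FAST b,a → push 32,19. Stack: [32, 19]
BINARY_OP - → 32 - 19 = 13. Stack: [13]
LOAD_FAST z → push -13. Stack: [13, -13]
BINARY_OP * → 13 * -13 = -169. Stack: [-169]
STORE_FAST u → u=-169. Stack: []
LOAD_FAST z → push -13. Stack: [-13]
LOAD_CONST → push 9. Stack: [-13, 9]
BINARY_OP ^ → -13 ^ 9 = -6. Stack: [-6]
STORE_FAST q → q=-6. Stack: []
LOAD_FAST z → push -13. Stack: [-13]
LOAD_CONST → push 4. Stack: [-13, 4]
BINARY_OP >> → -13 >> 4 = -1. Stack: [-1]
STORE_FAST v → v=-1. Stack: []
LOAD_CONST → push 2. Stack: [2]
STORE_FAST u → u=2. Stack: []
LOAD_CONST → push 3. Stack: [3]
STORE_FAST y → y=3. Stack: []
LOAD_FAST_LOAD_FAST y,b → push 3,32. Stack: [3, 32]
BINARY_OP * → 3 * 32 = 96. Stack: [96]
RETURN_VALUE → return 96.

96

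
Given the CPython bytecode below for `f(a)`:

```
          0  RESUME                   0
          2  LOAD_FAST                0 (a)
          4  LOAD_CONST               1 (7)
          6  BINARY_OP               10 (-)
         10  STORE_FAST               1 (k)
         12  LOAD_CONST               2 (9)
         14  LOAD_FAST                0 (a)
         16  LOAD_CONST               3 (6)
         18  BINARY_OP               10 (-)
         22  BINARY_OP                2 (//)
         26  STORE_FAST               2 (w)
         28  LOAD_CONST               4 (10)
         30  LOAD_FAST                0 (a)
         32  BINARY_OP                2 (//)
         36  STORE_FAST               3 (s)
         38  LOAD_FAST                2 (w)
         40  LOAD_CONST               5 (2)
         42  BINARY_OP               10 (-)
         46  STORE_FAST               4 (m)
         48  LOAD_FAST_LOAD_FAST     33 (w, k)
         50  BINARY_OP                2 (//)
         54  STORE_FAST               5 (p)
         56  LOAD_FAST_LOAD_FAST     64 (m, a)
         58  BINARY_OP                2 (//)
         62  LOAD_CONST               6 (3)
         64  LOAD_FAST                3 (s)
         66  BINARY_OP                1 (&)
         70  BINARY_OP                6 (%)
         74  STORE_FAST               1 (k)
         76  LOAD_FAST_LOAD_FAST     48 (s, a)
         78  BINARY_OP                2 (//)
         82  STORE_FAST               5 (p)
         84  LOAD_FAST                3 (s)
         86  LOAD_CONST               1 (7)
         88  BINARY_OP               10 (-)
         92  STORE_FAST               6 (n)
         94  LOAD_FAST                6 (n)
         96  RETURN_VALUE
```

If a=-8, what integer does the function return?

-9

LOAD_FAST a → push -8. Stack: [-8]
LOAD_CONST → push 7. Stack: [-8, 7]
BINARY_OP - → -8 - 7 = -15. Stack: [-15]
STORE_FAST k → k=-15. Stack: []
LOAD_CONST → push 9. Stack: [9]
LOAD_FAST a → push -8. Stack: [9, -8]
LOAD_CONST → push 6. Stack: [9, -8, 6]
BINARY_OP - → -8 - 6 = -14. Stack: [9, -14]
BINARY_OP // → 9 // -14 = -1. Stack: [-1]
STORE_FAST w → w=-1. Stack: []
LOAD_CONST → push 10. Stack: [10]
LOAD_FAST a → push -8. Stack: [10, -8]
BINARY_OP // → 10 // -8 = -2. Stack: [-2]
STORE_FAST s → s=-2. Stack: []
LOAD_FAST w → push -1. Stack: [-1]
LOAD_CONST → push 2. Stack: [-1, 2]
BINARY_OP - → -1 - 2 = -3. Stack: [-3]
STORE_FAST m → m=-3. Stack: []
LOAD_FAST_LOAD_FAST w,k → push -1,-15. Stack: [-1, -15]
BINARY_OP // → -1 // -15 = 0. Stack: [0]
STORE_FAST p → p=0. Stack: []
LOAD_FAST_LOAD_FAST m,a → push -3,-8. Stack: [-3, -8]
BINARY_OP // → -3 // -8 = 0. Stack: [0]
LOAD_CONST → push 3. Stack: [0, 3]
LOAD_FAST s → push -2. Stack: [0, 3, -2]
BINARY_OP & → 3 & -2 = 2. Stack: [0, 2]
BINARY_OP % → 0 % 2 = 0. Stack: [0]
STORE_FAST k → k=0. Stack: []
LOAD_FAST_LOAD_FAST s,a → push -2,-8. Stack: [-2, -8]
BINARY_OP // → -2 // -8 = 0. Stack: [0]
STORE_FAST p → p=0. Stack: []
LOAD_FAST s → push -2. Stack: [-2]
LOAD_CONST → push 7. Stack: [-2, 7]
BINARY_OP - → -2 - 7 = -9. Stack: [-9]
STORE_FAST n → n=-9. Stack: []
LOAD_FAST n → push -9. Stack: [-9]
RETURN_VALUE → return -9.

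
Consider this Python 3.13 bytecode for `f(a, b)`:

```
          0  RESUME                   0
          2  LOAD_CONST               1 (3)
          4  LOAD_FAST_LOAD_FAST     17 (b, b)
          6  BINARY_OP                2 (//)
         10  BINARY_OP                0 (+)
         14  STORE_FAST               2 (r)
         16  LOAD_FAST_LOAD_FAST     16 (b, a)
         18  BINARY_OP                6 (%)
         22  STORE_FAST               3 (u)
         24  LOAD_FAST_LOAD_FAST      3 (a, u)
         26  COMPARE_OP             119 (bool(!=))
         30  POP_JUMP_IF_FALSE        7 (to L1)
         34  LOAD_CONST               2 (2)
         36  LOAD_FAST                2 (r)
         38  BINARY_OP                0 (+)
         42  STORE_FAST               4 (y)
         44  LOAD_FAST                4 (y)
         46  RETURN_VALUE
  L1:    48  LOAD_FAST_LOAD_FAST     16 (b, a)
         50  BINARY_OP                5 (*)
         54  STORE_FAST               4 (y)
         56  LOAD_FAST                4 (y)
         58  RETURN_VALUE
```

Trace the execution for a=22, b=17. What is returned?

LOAD_CONST → push 3. Stack: [3]
LOAD_FAST_LOAD_FAST b,b → push 17,17. Stack: [3, 17, 17]
BINARY_OP // → 17 // 17 = 1. Stack: [3, 1]
BINARY_OP + → 3 + 1 = 4. Stack: [4]
STORE_FAST r → r=4. Stack: []
LOAD_FAST_LOAD_FAST b,a → push 17,22. Stack: [17, 22]
BINARY_OP % → 17 % 22 = 17. Stack: [17]
STORE_FAST u → u=17. Stack: []
LOAD_FAST_LOAD_FAST a,u → push 22,17. Stack: [22, 17]
COMPARE_OP bool(!=) → 22 vs 17 = True. Stack: [True]
POP_JUMP_IF_FALSE → pop True; no jump. Stack: []
LOAD_CONST → push 2. Stack: [2]
LOAD_FAST r → push 4. Stack: [2, 4]
BINARY_OP + → 2 + 4 = 6. Stack: [6]
STORE_FAST y → y=6. Stack: []
LOAD_FAST y → push 6. Stack: [6]
RETURN_VALUE → return 6.

6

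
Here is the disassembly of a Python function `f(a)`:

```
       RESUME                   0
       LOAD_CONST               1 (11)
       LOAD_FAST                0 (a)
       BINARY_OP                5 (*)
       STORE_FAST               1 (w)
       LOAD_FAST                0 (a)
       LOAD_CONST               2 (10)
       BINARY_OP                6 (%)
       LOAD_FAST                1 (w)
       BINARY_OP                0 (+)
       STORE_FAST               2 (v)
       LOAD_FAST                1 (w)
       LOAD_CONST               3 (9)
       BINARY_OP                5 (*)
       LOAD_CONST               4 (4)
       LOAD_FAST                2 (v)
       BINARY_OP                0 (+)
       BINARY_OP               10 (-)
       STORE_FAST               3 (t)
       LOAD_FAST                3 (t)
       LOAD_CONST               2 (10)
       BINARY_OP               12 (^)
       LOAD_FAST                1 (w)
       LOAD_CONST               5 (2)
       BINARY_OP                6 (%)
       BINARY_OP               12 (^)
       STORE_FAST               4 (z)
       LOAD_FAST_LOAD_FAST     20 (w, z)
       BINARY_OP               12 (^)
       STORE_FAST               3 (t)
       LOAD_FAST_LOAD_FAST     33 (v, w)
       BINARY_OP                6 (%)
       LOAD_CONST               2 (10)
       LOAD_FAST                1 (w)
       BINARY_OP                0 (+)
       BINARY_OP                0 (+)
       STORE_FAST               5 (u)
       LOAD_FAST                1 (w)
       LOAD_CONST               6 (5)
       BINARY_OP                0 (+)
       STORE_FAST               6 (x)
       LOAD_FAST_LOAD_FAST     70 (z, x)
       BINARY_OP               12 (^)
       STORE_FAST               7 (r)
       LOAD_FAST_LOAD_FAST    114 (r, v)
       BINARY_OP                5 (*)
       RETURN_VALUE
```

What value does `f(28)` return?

LOAD_CONST → push 11. Stack: [11]
LOAD_FAST a → push 28. Stack: [11, 28]
BINARY_OP * → 11 * 28 = 308. Stack: [308]
STORE_FAST w → w=308. Stack: []
LOAD_FAST a → push 28. Stack: [28]
LOAD_CONST → push 10. Stack: [28, 10]
BINARY_OP % → 28 % 10 = 8. Stack: [8]
LOAD_FAST w → push 308. Stack: [8, 308]
BINARY_OP + → 8 + 308 = 316. Stack: [316]
STORE_FAST v → v=316. Stack: []
LOAD_FAST w → push 308. Stack: [308]
LOAD_CONST → push 9. Stack: [308, 9]
BINARY_OP * → 308 * 9 = 2772. Stack: [2772]
LOAD_CONST → push 4. Stack: [2772, 4]
LOAD_FAST v → push 316. Stack: [2772, 4, 316]
BINARY_OP + → 4 + 316 = 320. Stack: [2772, 320]
BINARY_OP - → 2772 - 320 = 2452. Stack: [2452]
STORE_FAST t → t=2452. Stack: []
LOAD_FAST t → push 2452. Stack: [2452]
LOAD_CONST → push 10. Stack: [2452, 10]
BINARY_OP ^ → 2452 ^ 10 = 2462. Stack: [2462]
LOAD_FAST w → push 308. Stack: [2462, 308]
LOAD_CONST → push 2. Stack: [2462, 308, 2]
BINARY_OP % → 308 % 2 = 0. Stack: [2462, 0]
BINARY_OP ^ → 2462 ^ 0 = 2462. Stack: [2462]
STORE_FAST z → z=2462. Stack: []
LOAD_FAST_LOAD_FAST w,z → push 308,2462. Stack: [308, 2462]
BINARY_OP ^ → 308 ^ 2462 = 2218. Stack: [2218]
STORE_FAST t → t=2218. Stack: []
LOAD_FAST_LOAD_FAST v,w → push 316,308. Stack: [316, 308]
BINARY_OP % → 316 % 308 = 8. Stack: [8]
LOAD_CONST → push 10. Stack: [8, 10]
LOAD_FAST w → push 308. Stack: [8, 10, 308]
BINARY_OP + → 10 + 308 = 318. Stack: [8, 318]
BINARY_OP + → 8 + 318 = 326. Stack: [326]
STORE_FAST u → u=326. Stack: []
LOAD_FAST w → push 308. Stack: [308]
LOAD_CONST → push 5. Stack: [308, 5]
BINARY_OP + → 308 + 5 = 313. Stack: [313]
STORE_FAST x → x=313. Stack: []
LOAD_FAST_LOAD_FAST z,x → push 2462,313. Stack: [2462, 313]
BINARY_OP ^ → 2462 ^ 313 = 2215. Stack: [2215]
STORE_FAST r → r=2215. Stack: []
LOAD_FAST_LOAD_FAST r,v → push 2215,316. Stack: [2215, 316]
BINARY_OP * → 2215 * 316 = 699940. Stack: [699940]
RETURN_VALUE → return 699940.

699940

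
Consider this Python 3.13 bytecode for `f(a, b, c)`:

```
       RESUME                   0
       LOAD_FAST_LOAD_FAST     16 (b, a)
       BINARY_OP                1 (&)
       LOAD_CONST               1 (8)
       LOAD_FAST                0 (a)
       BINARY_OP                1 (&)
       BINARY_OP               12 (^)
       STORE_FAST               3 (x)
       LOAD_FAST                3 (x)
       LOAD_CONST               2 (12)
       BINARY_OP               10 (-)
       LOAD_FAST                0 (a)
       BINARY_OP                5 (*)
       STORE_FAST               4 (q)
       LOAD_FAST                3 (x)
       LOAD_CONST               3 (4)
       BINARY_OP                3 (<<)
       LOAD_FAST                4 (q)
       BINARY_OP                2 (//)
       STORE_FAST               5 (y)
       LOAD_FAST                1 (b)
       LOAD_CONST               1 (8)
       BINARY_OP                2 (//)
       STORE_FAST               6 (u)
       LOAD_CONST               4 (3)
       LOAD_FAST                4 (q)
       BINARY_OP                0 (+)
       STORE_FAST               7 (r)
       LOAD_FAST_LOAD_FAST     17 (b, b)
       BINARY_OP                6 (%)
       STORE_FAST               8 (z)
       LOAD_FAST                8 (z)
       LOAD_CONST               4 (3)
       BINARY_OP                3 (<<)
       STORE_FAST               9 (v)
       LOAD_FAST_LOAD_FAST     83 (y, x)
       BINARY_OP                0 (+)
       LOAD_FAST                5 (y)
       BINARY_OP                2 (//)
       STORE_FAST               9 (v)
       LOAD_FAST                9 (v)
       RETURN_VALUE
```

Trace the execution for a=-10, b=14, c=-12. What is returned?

LOAD_FAST_LOAD_FAST b,a → push 14,-10. Stack: [14, -10]
BINARY_OP & → 14 & -10 = 6. Stack: [6]
LOAD_CONST → push 8. Stack: [6, 8]
LOAD_FAST a → push -10. Stack: [6, 8, -10]
BINARY_OP & → 8 & -10 = 0. Stack: [6, 0]
BINARY_OP ^ → 6 ^ 0 = 6. Stack: [6]
STORE_FAST x → x=6. Stack: []
LOAD_FAST x → push 6. Stack: [6]
LOAD_CONST → push 12. Stack: [6, 12]
BINARY_OP - → 6 - 12 = -6. Stack: [-6]
LOAD_FAST a → push -10. Stack: [-6, -10]
BINARY_OP * → -6 * -10 = 60. Stack: [60]
STORE_FAST q → q=60. Stack: []
LOAD_FAST x → push 6. Stack: [6]
LOAD_CONST → push 4. Stack: [6, 4]
BINARY_OP << → 6 << 4 = 96. Stack: [96]
LOAD_FAST q → push 60. Stack: [96, 60]
BINARY_OP // → 96 // 60 = 1. Stack: [1]
STORE_FAST y → y=1. Stack: []
LOAD_FAST b → push 14. Stack: [14]
LOAD_CONST → push 8. Stack: [14, 8]
BINARY_OP // → 14 // 8 = 1. Stack: [1]
STORE_FAST u → u=1. Stack: []
LOAD_CONST → push 3. Stack: [3]
LOAD_FAST q → push 60. Stack: [3, 60]
BINARY_OP + → 3 + 60 = 63. Stack: [63]
STORE_FAST r → r=63. Stack: []
LOAD_FAST_LOAD_FAST b,b → push 14,14. Stack: [14, 14]
BINARY_OP % → 14 % 14 = 0. Stack: [0]
STORE_FAST z → z=0. Stack: []
LOAD_FAST z → push 0. Stack: [0]
LOAD_CONST → push 3. Stack: [0, 3]
BINARY_OP << → 0 << 3 = 0. Stack: [0]
STORE_FAST v → v=0. Stack: []
LOAD_FAST_LOAD_FAST y,x → push 1,6. Stack: [1, 6]
BINARY_OP + → 1 + 6 = 7. Stack: [7]
LOAD_FAST y → push 1. Stack: [7, 1]
BINARY_OP // → 7 // 1 = 7. Stack: [7]
STORE_FAST v → v=7. Stack: []
LOAD_FAST v → push 7. Stack: [7]
RETURN_VALUE → return 7.

7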